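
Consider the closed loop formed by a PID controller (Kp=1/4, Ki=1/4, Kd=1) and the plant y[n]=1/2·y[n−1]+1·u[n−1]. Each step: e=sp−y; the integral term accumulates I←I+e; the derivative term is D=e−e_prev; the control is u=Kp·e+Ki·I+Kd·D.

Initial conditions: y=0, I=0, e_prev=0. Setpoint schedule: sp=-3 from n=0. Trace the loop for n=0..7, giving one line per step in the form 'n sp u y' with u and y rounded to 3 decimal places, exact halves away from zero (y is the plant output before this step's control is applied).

(exact arithmetic carried between steps; '≈' marks a value shown rounded to 6 d.p. or computed from one; I and e_prev carry over from the previous line; the table rounds u and y to 3 d.p., halves away from zero)
n=0: y=0, sp=-3, e=sp−y=-3; I=-3, D=e−e_prev=-3; u=1/4·(-3)+1/4·(-3)+1·(-3)=-4.5; next y=1/2·0+1·(-4.5)=-4.5
n=1: y=-4.5, sp=-3, e=sp−y=1.5; I=-1.5, D=e−e_prev=4.5; u=1/4·1.5+1/4·(-1.5)+1·4.5=4.5; next y=1/2·(-4.5)+1·4.5=2.25
n=2: y=2.25, sp=-3, e=sp−y=-5.25; I=-6.75, D=e−e_prev=-6.75; u=1/4·(-5.25)+1/4·(-6.75)+1·(-6.75)=-9.75; next y=1/2·2.25+1·(-9.75)=-8.625
n=3: y=-8.625, sp=-3, e=sp−y=5.625; I=-1.125, D=e−e_prev=10.875; u=1/4·5.625+1/4·(-1.125)+1·10.875=12; next y=1/2·(-8.625)+1·12=7.6875
n=4: y=7.6875, sp=-3, e=sp−y=-10.6875; I=-11.8125, D=e−e_prev=-16.3125; u=1/4·(-10.6875)+1/4·(-11.8125)+1·(-16.3125)=-21.9375; next y=1/2·7.6875+1·(-21.9375)=-18.09375
n=5: y=-18.09375, sp=-3, e=sp−y=15.09375; I=3.28125, D=e−e_prev=25.78125; u=1/4·15.09375+1/4·3.28125+1·25.78125=30.375; next y=1/2·(-18.09375)+1·30.375=21.328125
n=6: y=21.328125, sp=-3, e=sp−y=-24.328125; I=-21.046875, D=e−e_prev=-39.421875; u=1/4·(-24.328125)+1/4·(-21.046875)+1·(-39.421875)=-50.765625; next y=1/2·21.328125+1·(-50.765625)≈-40.101563
n=7: y≈-40.101563, sp=-3, e=sp−y≈37.101563; I≈16.054688, D=e−e_prev≈61.429688; u=1/4·37.101563+1/4·16.054688+1·61.429688≈74.71875; next y=1/2·(-40.101563)+1·74.71875≈54.667969

0 -3 -4.500 0.000
1 -3 4.500 -4.500
2 -3 -9.750 2.250
3 -3 12.000 -8.625
4 -3 -21.938 7.688
5 -3 30.375 -18.094
6 -3 -50.766 21.328
7 -3 74.719 -40.102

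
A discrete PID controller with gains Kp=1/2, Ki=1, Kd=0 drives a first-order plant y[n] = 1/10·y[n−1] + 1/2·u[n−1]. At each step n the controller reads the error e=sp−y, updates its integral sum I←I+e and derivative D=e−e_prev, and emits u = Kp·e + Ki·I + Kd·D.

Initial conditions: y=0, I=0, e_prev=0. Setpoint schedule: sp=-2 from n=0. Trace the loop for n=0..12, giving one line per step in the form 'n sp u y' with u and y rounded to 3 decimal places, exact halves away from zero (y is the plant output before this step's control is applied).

(exact arithmetic carried between steps; '≈' marks a value shown rounded to 6 d.p. or computed from one; I and e_prev carry over from the previous line; the table rounds u and y to 3 d.p., halves away from zero)
n=0: y=0, sp=-2, e=sp−y=-2; I=-2, D=e−e_prev=-2; u=1/2·(-2)+1·(-2)+0·(-2)=-3; next y=1/10·0+1/2·(-3)=-1.5
n=1: y=-1.5, sp=-2, e=sp−y=-0.5; I=-2.5, D=e−e_prev=1.5; u=1/2·(-0.5)+1·(-2.5)+0·1.5=-2.75; next y=1/10·(-1.5)+1/2·(-2.75)=-1.525
n=2: y=-1.525, sp=-2, e=sp−y=-0.475; I=-2.975, D=e−e_prev=0.025; u=1/2·(-0.475)+1·(-2.975)+0·0.025=-3.2125; next y=1/10·(-1.525)+1/2·(-3.2125)=-1.75875
n=3: y=-1.75875, sp=-2, e=sp−y=-0.24125; I=-3.21625, D=e−e_prev=0.23375; u=1/2·(-0.24125)+1·(-3.21625)+0·0.23375=-3.336875; next y=1/10·(-1.75875)+1/2·(-3.336875)≈-1.844313
n=4: y≈-1.844313, sp=-2, e=sp−y≈-0.155688; I≈-3.371938, D=e−e_prev≈0.085563; u=1/2·(-0.155688)+1·(-3.371938)+0·0.085563≈-3.449781; next y=1/10·(-1.844313)+1/2·(-3.449781)≈-1.909322
n=5: y≈-1.909322, sp=-2, e=sp−y≈-0.090678; I≈-3.462616, D=e−e_prev≈0.065009; u=1/2·(-0.090678)+1·(-3.462616)+0·0.065009≈-3.507955; next y=1/10·(-1.909322)+1/2·(-3.507955)≈-1.944910
n=6: y≈-1.944910, sp=-2, e=sp−y≈-0.055090; I≈-3.517706, D=e−e_prev≈0.035588; u=1/2·(-0.055090)+1·(-3.517706)+0·0.035588≈-3.545251; next y=1/10·(-1.944910)+1/2·(-3.545251)≈-1.967117
n=7: y≈-1.967117, sp=-2, e=sp−y≈-0.032883; I≈-3.550589, D=e−e_prev≈0.022207; u=1/2·(-0.032883)+1·(-3.550589)+0·0.022207≈-3.567031; next y=1/10·(-1.967117)+1/2·(-3.567031)≈-1.980227
n=8: y≈-1.980227, sp=-2, e=sp−y≈-0.019773; I≈-3.570362, D=e−e_prev≈0.013111; u=1/2·(-0.019773)+1·(-3.570362)+0·0.013111≈-3.580249; next y=1/10·(-1.980227)+1/2·(-3.580249)≈-1.988147
n=9: y≈-1.988147, sp=-2, e=sp−y≈-0.011853; I≈-3.582215, D=e−e_prev≈0.007920; u=1/2·(-0.011853)+1·(-3.582215)+0·0.007920≈-3.588142; next y=1/10·(-1.988147)+1/2·(-3.588142)≈-1.992886
n=10: y≈-1.992886, sp=-2, e=sp−y≈-0.007114; I≈-3.589330, D=e−e_prev≈0.004739; u=1/2·(-0.007114)+1·(-3.589330)+0·0.004739≈-3.592887; next y=1/10·(-1.992886)+1/2·(-3.592887)≈-1.995732
n=11: y≈-1.995732, sp=-2, e=sp−y≈-0.004268; I≈-3.593598, D=e−e_prev≈0.002846; u=1/2·(-0.004268)+1·(-3.593598)+0·0.002846≈-3.595732; next y=1/10·(-1.995732)+1/2·(-3.595732)≈-1.997439
n=12: y≈-1.997439, sp=-2, e=sp−y≈-0.002561; I≈-3.596159, D=e−e_prev≈0.001707; u=1/2·(-0.002561)+1·(-3.596159)+0·0.001707≈-3.597439; next y=1/10·(-1.997439)+1/2·(-3.597439)≈-1.998463

0 -2 -3.000 0.000
1 -2 -2.750 -1.500
2 -2 -3.213 -1.525
3 -2 -3.337 -1.759
4 -2 -3.450 -1.844
5 -2 -3.508 -1.909
6 -2 -3.545 -1.945
7 -2 -3.567 -1.967
8 -2 -3.580 -1.980
9 -2 -3.588 -1.988
10 -2 -3.593 -1.993
11 -2 -3.596 -1.996
12 -2 -3.597 -1.997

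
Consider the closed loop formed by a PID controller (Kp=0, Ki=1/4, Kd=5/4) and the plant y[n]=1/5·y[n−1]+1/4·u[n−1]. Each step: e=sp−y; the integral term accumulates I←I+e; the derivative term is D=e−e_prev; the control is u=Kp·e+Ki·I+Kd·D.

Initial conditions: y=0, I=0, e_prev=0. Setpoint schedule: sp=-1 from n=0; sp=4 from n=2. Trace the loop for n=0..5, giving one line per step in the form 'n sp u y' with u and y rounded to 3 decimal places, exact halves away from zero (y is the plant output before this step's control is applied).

(exact arithmetic carried between steps; '≈' marks a value shown rounded to 6 d.p. or computed from one; I and e_prev carry over from the previous line; the table rounds u and y to 3 d.p., halves away from zero)
n=0: y=0, sp=-1, e=sp−y=-1; I=-1, D=e−e_prev=-1; u=0·(-1)+1/4·(-1)+5/4·(-1)=-1.5; next y=1/5·0+1/4·(-1.5)=-0.375
n=1: y=-0.375, sp=-1, e=sp−y=-0.625; I=-1.625, D=e−e_prev=0.375; u=0·(-0.625)+1/4·(-1.625)+5/4·0.375=0.0625; next y=1/5·(-0.375)+1/4·0.0625=-0.059375
n=2: y=-0.059375, sp=4, e=sp−y=4.059375; I=2.434375, D=e−e_prev=4.684375; u=0·4.059375+1/4·2.434375+5/4·4.684375≈6.464063; next y=1/5·(-0.059375)+1/4·6.464063≈1.604141
n=3: y≈1.604141, sp=4, e=sp−y≈2.395859; I≈4.830234, D=e−e_prev≈-1.663516; u=0·2.395859+1/4·4.830234+5/4·(-1.663516)≈-0.871836; next y=1/5·1.604141+1/4·(-0.871836)≈0.102869
n=4: y≈0.102869, sp=4, e=sp−y≈3.897131; I≈8.727365, D=e−e_prev≈1.501271; u=0·3.897131+1/4·8.727365+5/4·1.501271≈4.058431; next y=1/5·0.102869+1/4·4.058431≈1.035181
n=5: y≈1.035181, sp=4, e=sp−y≈2.964819; I≈11.692184, D=e−e_prev≈-0.932312; u=0·2.964819+1/4·11.692184+5/4·(-0.932312)≈1.757655; next y=1/5·1.035181+1/4·1.757655≈0.646450

0 -1 -1.500 0.000
1 -1 0.063 -0.375
2 4 6.464 -0.059
3 4 -0.872 1.604
4 4 4.058 0.103
5 4 1.758 1.035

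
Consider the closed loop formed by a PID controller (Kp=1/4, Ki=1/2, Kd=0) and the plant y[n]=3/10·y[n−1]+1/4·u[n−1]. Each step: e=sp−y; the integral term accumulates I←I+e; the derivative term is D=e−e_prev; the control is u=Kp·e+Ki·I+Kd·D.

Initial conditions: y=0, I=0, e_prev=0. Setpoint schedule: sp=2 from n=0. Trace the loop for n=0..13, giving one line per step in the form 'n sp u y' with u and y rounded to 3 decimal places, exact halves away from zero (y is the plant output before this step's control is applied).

(exact arithmetic carried between steps; '≈' marks a value shown rounded to 6 d.p. or computed from one; I and e_prev carry over from the previous line; the table rounds u and y to 3 d.p., halves away from zero)
n=0: y=0, sp=2, e=sp−y=2; I=2, D=e−e_prev=2; u=1/4·2+1/2·2+0·2=1.5; next y=3/10·0+1/4·1.5=0.375
n=1: y=0.375, sp=2, e=sp−y=1.625; I=3.625, D=e−e_prev=-0.375; u=1/4·1.625+1/2·3.625+0·(-0.375)=2.21875; next y=3/10·0.375+1/4·2.21875≈0.667188
n=2: y≈0.667188, sp=2, e=sp−y≈1.332813; I≈4.957813, D=e−e_prev≈-0.292188; u=1/4·1.332813+1/2·4.957813+0·(-0.292188)≈2.812109; next y=3/10·0.667188+1/4·2.812109≈0.903184
n=3: y≈0.903184, sp=2, e=sp−y≈1.096816; I≈6.054629, D=e−e_prev≈-0.235996; u=1/4·1.096816+1/2·6.054629+0·(-0.235996)≈3.301519; next y=3/10·0.903184+1/4·3.301519≈1.096335
n=4: y≈1.096335, sp=2, e=sp−y≈0.903665; I≈6.958294, D=e−e_prev≈-0.193151; u=1/4·0.903665+1/2·6.958294+0·(-0.193151)≈3.705063; next y=3/10·1.096335+1/4·3.705063≈1.255166
n=5: y≈1.255166, sp=2, e=sp−y≈0.744834; I≈7.703128, D=e−e_prev≈-0.158832; u=1/4·0.744834+1/2·7.703128+0·(-0.158832)≈4.037772; next y=3/10·1.255166+1/4·4.037772≈1.385993
n=6: y≈1.385993, sp=2, e=sp−y≈0.614007; I≈8.317135, D=e−e_prev≈-0.130827; u=1/4·0.614007+1/2·8.317135+0·(-0.130827)≈4.312069; next y=3/10·1.385993+1/4·4.312069≈1.493815
n=7: y≈1.493815, sp=2, e=sp−y≈0.506185; I≈8.823320, D=e−e_prev≈-0.107822; u=1/4·0.506185+1/2·8.823320+0·(-0.107822)≈4.538206; next y=3/10·1.493815+1/4·4.538206≈1.582696
n=8: y≈1.582696, sp=2, e=sp−y≈0.417304; I≈9.240624, D=e−e_prev≈-0.088881; u=1/4·0.417304+1/2·9.240624+0·(-0.088881)≈4.724638; next y=3/10·1.582696+1/4·4.724638≈1.655968
n=9: y≈1.655968, sp=2, e=sp−y≈0.344032; I≈9.584655, D=e−e_prev≈-0.073272; u=1/4·0.344032+1/2·9.584655+0·(-0.073272)≈4.878336; next y=3/10·1.655968+1/4·4.878336≈1.716374
n=10: y≈1.716374, sp=2, e=sp−y≈0.283626; I≈9.868281, D=e−e_prev≈-0.060406; u=1/4·0.283626+1/2·9.868281+0·(-0.060406)≈5.005047; next y=3/10·1.716374+1/4·5.005047≈1.766174
n=11: y≈1.766174, sp=2, e=sp−y≈0.233826; I≈10.102107, D=e−e_prev≈-0.049800; u=1/4·0.233826+1/2·10.102107+0·(-0.049800)≈5.109510; next y=3/10·1.766174+1/4·5.109510≈1.807230
n=12: y≈1.807230, sp=2, e=sp−y≈0.192770; I≈10.294877, D=e−e_prev≈-0.041056; u=1/4·0.192770+1/2·10.294877+0·(-0.041056)≈5.195631; next y=3/10·1.807230+1/4·5.195631≈1.841077
n=13: y≈1.841077, sp=2, e=sp−y≈0.158923; I≈10.453801, D=e−e_prev≈-0.033847; u=1/4·0.158923+1/2·10.453801+0·(-0.033847)≈5.266631; next y=3/10·1.841077+1/4·5.266631≈1.868981

0 2 1.500 0.000
1 2 2.219 0.375
2 2 2.812 0.667
3 2 3.302 0.903
4 2 3.705 1.096
5 2 4.038 1.255
6 2 4.312 1.386
7 2 4.538 1.494
8 2 4.725 1.583
9 2 4.878 1.656
10 2 5.005 1.716
11 2 5.110 1.766
12 2 5.196 1.807
13 2 5.267 1.841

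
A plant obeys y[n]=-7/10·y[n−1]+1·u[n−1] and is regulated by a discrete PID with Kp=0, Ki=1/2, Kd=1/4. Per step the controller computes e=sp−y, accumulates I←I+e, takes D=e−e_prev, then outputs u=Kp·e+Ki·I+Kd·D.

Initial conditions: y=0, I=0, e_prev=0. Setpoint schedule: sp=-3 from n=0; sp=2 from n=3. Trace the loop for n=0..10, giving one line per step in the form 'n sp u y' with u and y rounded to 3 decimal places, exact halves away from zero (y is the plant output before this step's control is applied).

0 -3 -2.250 0.000
1 -3 -1.313 -2.250
2 -3 -4.134 0.263
3 2 2.048 -4.318
4 2 -4.230 5.071
5 2 6.220 -7.779
6 2 -6.686 11.665
7 2 13.230 -14.852
8 2 -13.832 23.626
9 2 25.472 -30.370
10 2 -29.668 46.731

(exact arithmetic carried between steps; '≈' marks a value shown rounded to 6 d.p. or computed from one; I and e_prev carry over from the previous line; the table rounds u and y to 3 d.p., halves away from zero)
n=0: y=0, sp=-3, e=sp−y=-3; I=-3, D=e−e_prev=-3; u=0·(-3)+1/2·(-3)+1/4·(-3)=-2.25; next y=-7/10·0+1·(-2.25)=-2.25
n=1: y=-2.25, sp=-3, e=sp−y=-0.75; I=-3.75, D=e−e_prev=2.25; u=0·(-0.75)+1/2·(-3.75)+1/4·2.25=-1.3125; next y=-7/10·(-2.25)+1·(-1.3125)=0.2625
n=2: y=0.2625, sp=-3, e=sp−y=-3.2625; I=-7.0125, D=e−e_prev=-2.5125; u=0·(-3.2625)+1/2·(-7.0125)+1/4·(-2.5125)=-4.134375; next y=-7/10·0.2625+1·(-4.134375)=-4.318125
n=3: y=-4.318125, sp=2, e=sp−y=6.318125; I=-0.694375, D=e−e_prev=9.580625; u=0·6.318125+1/2·(-0.694375)+1/4·9.580625≈2.047969; next y=-7/10·(-4.318125)+1·2.047969≈5.070656
n=4: y≈5.070656, sp=2, e=sp−y≈-3.070656; I≈-3.765031, D=e−e_prev≈-9.388781; u=0·(-3.070656)+1/2·(-3.765031)+1/4·(-9.388781)≈-4.229711; next y=-7/10·5.070656+1·(-4.229711)≈-7.779170
n=5: y≈-7.779170, sp=2, e=sp−y≈9.779170; I≈6.014139, D=e−e_prev≈12.849827; u=0·9.779170+1/2·6.014139+1/4·12.849827≈6.219526; next y=-7/10·(-7.779170)+1·6.219526≈11.664945
n=6: y≈11.664945, sp=2, e=sp−y≈-9.664945; I≈-3.650806, D=e−e_prev≈-19.444116; u=0·(-9.664945)+1/2·(-3.650806)+1/4·(-19.444116)≈-6.686432; next y=-7/10·11.664945+1·(-6.686432)≈-14.851894
n=7: y≈-14.851894, sp=2, e=sp−y≈16.851894; I≈13.201088, D=e−e_prev≈26.516839; u=0·16.851894+1/2·13.201088+1/4·26.516839≈13.229754; next y=-7/10·(-14.851894)+1·13.229754≈23.626079
n=8: y≈23.626079, sp=2, e=sp−y≈-21.626079; I≈-8.424992, D=e−e_prev≈-38.477973; u=0·(-21.626079)+1/2·(-8.424992)+1/4·(-38.477973)≈-13.831989; next y=-7/10·23.626079+1·(-13.831989)≈-30.370245
n=9: y≈-30.370245, sp=2, e=sp−y≈32.370245; I≈23.945253, D=e−e_prev≈53.996324; u=0·32.370245+1/2·23.945253+1/4·53.996324≈25.471707; next y=-7/10·(-30.370245)+1·25.471707≈46.730879
n=10: y≈46.730879, sp=2, e=sp−y≈-44.730879; I≈-20.785626, D=e−e_prev≈-77.101123; u=0·(-44.730879)+1/2·(-20.785626)+1/4·(-77.101123)≈-29.668094; next y=-7/10·46.730879+1·(-29.668094)≈-62.379709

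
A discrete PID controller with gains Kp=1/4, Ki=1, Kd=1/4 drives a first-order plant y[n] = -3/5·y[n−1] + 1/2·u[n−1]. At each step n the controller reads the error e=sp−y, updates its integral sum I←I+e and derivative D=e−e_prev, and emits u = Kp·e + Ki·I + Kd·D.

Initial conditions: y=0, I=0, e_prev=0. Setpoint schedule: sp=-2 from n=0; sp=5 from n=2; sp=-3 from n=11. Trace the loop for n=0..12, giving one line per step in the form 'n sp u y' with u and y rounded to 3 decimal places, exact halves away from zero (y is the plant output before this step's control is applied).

0 -2 -3.000 0.000
1 -2 -2.250 -1.500
2 5 5.463 -0.225
3 5 4.619 2.866
4 5 10.940 0.590
5 5 7.992 5.116
6 5 15.292 0.926
7 5 9.072 7.090
8 5 18.736 0.282
9 5 8.376 9.199
10 5 22.202 -1.331
11 -3 -5.945 11.899
12 -3 17.480 -10.112

(exact arithmetic carried between steps; '≈' marks a value shown rounded to 6 d.p. or computed from one; I and e_prev carry over from the previous line; the table rounds u and y to 3 d.p., halves away from zero)
n=0: y=0, sp=-2, e=sp−y=-2; I=-2, D=e−e_prev=-2; u=1/4·(-2)+1·(-2)+1/4·(-2)=-3; next y=-3/5·0+1/2·(-3)=-1.5
n=1: y=-1.5, sp=-2, e=sp−y=-0.5; I=-2.5, D=e−e_prev=1.5; u=1/4·(-0.5)+1·(-2.5)+1/4·1.5=-2.25; next y=-3/5·(-1.5)+1/2·(-2.25)=-0.225
n=2: y=-0.225, sp=5, e=sp−y=5.225; I=2.725, D=e−e_prev=5.725; u=1/4·5.225+1·2.725+1/4·5.725=5.4625; next y=-3/5·(-0.225)+1/2·5.4625=2.86625
n=3: y=2.86625, sp=5, e=sp−y=2.13375; I=4.85875, D=e−e_prev=-3.09125; u=1/4·2.13375+1·4.85875+1/4·(-3.09125)=4.619375; next y=-3/5·2.86625+1/2·4.619375≈0.589938
n=4: y≈0.589938, sp=5, e=sp−y≈4.410063; I≈9.268813, D=e−e_prev≈2.276313; u=1/4·4.410063+1·9.268813+1/4·2.276313≈10.940406; next y=-3/5·0.589938+1/2·10.940406≈5.116241
n=5: y≈5.116241, sp=5, e=sp−y≈-0.116241; I≈9.152572, D=e−e_prev≈-4.526303; u=1/4·(-0.116241)+1·9.152572+1/4·(-4.526303)≈7.991936; next y=-3/5·5.116241+1/2·7.991936≈0.926224
n=6: y≈0.926224, sp=5, e=sp−y≈4.073776; I≈13.226348, D=e−e_prev≈4.190017; u=1/4·4.073776+1·13.226348+1/4·4.190017≈15.292297; next y=-3/5·0.926224+1/2·15.292297≈7.090414
n=7: y≈7.090414, sp=5, e=sp−y≈-2.090414; I≈11.135934, D=e−e_prev≈-6.164191; u=1/4·(-2.090414)+1·11.135934+1/4·(-6.164191)≈9.072283; next y=-3/5·7.090414+1/2·9.072283≈0.281893
n=8: y≈0.281893, sp=5, e=sp−y≈4.718107; I≈15.854041, D=e−e_prev≈6.808521; u=1/4·4.718107+1·15.854041+1/4·6.808521≈18.735698; next y=-3/5·0.281893+1/2·18.735698≈9.198713
n=9: y≈9.198713, sp=5, e=sp−y≈-4.198713; I≈11.655328, D=e−e_prev≈-8.916820; u=1/4·(-4.198713)+1·11.655328+1/4·(-8.916820)≈8.376444; next y=-3/5·9.198713+1/2·8.376444≈-1.331006
n=10: y≈-1.331006, sp=5, e=sp−y≈6.331006; I≈17.986334, D=e−e_prev≈10.529719; u=1/4·6.331006+1·17.986334+1/4·10.529719≈22.201515; next y=-3/5·(-1.331006)+1/2·22.201515≈11.899361
n=11: y≈11.899361, sp=-3, e=sp−y≈-14.899361; I≈3.086973, D=e−e_prev≈-21.230367; u=1/4·(-14.899361)+1·3.086973+1/4·(-21.230367)≈-5.945459; next y=-3/5·11.899361+1/2·(-5.945459)≈-10.112346
n=12: y≈-10.112346, sp=-3, e=sp−y≈7.112346; I≈10.199319, D=e−e_prev≈22.011707; u=1/4·7.112346+1·10.199319+1/4·22.011707≈17.480332; next y=-3/5·(-10.112346)+1/2·17.480332≈14.807574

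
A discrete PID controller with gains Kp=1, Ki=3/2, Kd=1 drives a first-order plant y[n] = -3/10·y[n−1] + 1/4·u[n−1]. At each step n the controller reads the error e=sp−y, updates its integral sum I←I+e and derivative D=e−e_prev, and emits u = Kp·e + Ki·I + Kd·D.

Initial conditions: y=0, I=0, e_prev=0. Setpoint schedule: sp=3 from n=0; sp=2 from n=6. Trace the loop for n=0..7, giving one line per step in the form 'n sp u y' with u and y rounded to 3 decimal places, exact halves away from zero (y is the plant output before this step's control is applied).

(exact arithmetic carried between steps; '≈' marks a value shown rounded to 6 d.p. or computed from one; I and e_prev carry over from the previous line; the table rounds u and y to 3 d.p., halves away from zero)
n=0: y=0, sp=3, e=sp−y=3; I=3, D=e−e_prev=3; u=1·3+3/2·3+1·3=10.5; next y=-3/10·0+1/4·10.5=2.625
n=1: y=2.625, sp=3, e=sp−y=0.375; I=3.375, D=e−e_prev=-2.625; u=1·0.375+3/2·3.375+1·(-2.625)=2.8125; next y=-3/10·2.625+1/4·2.8125=-0.084375
n=2: y=-0.084375, sp=3, e=sp−y=3.084375; I=6.459375, D=e−e_prev=2.709375; u=1·3.084375+3/2·6.459375+1·2.709375≈15.482813; next y=-3/10·(-0.084375)+1/4·15.482813≈3.896016
n=3: y≈3.896016, sp=3, e=sp−y≈-0.896016; I≈5.563359, D=e−e_prev≈-3.980391; u=1·(-0.896016)+3/2·5.563359+1·(-3.980391)≈3.468633; next y=-3/10·3.896016+1/4·3.468633≈-0.301646
n=4: y≈-0.301646, sp=3, e=sp−y≈3.301646; I≈8.865006, D=e−e_prev≈4.197662; u=1·3.301646+3/2·8.865006+1·4.197662≈20.796817; next y=-3/10·(-0.301646)+1/4·20.796817≈5.289698
n=5: y≈5.289698, sp=3, e=sp−y≈-2.289698; I≈6.575308, D=e−e_prev≈-5.591345; u=1·(-2.289698)+3/2·6.575308+1·(-5.591345)≈1.981918; next y=-3/10·5.289698+1/4·1.981918≈-1.091430
n=6: y≈-1.091430, sp=2, e=sp−y≈3.091430; I≈9.666737, D=e−e_prev≈5.381128; u=1·3.091430+3/2·9.666737+1·5.381128≈22.972664; next y=-3/10·(-1.091430)+1/4·22.972664≈6.070595
n=7: y≈6.070595, sp=2, e=sp−y≈-4.070595; I≈5.596142, D=e−e_prev≈-7.162025; u=1·(-4.070595)+3/2·5.596142+1·(-7.162025)≈-2.838406; next y=-3/10·6.070595+1/4·(-2.838406)≈-2.530780

0 3 10.500 0.000
1 3 2.813 2.625
2 3 15.483 -0.084
3 3 3.469 3.896
4 3 20.797 -0.302
5 3 1.982 5.290
6 2 22.973 -1.091
7 2 -2.838 6.071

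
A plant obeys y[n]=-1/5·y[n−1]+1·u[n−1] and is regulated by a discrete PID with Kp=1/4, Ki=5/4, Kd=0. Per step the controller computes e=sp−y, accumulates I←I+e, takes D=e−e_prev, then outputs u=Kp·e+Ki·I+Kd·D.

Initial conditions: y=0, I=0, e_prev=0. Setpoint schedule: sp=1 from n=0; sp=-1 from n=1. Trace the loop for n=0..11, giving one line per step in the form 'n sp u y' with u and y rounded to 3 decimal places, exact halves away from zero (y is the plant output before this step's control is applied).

0 1 1.500 0.000
1 -1 -2.500 1.500
2 -1 0.825 -2.800
3 -1 -3.203 1.385
4 -1 1.113 -3.480
5 -1 -3.720 1.809
6 -1 1.605 -4.082
7 -1 -4.298 2.421
8 -1 2.231 -4.782
9 -1 -4.995 3.187
10 -1 3.000 -5.633
11 -1 -5.848 4.127

(exact arithmetic carried between steps; '≈' marks a value shown rounded to 6 d.p. or computed from one; I and e_prev carry over from the previous line; the table rounds u and y to 3 d.p., halves away from zero)
n=0: y=0, sp=1, e=sp−y=1; I=1, D=e−e_prev=1; u=1/4·1+5/4·1+0·1=1.5; next y=-1/5·0+1·1.5=1.5
n=1: y=1.5, sp=-1, e=sp−y=-2.5; I=-1.5, D=e−e_prev=-3.5; u=1/4·(-2.5)+5/4·(-1.5)+0·(-3.5)=-2.5; next y=-1/5·1.5+1·(-2.5)=-2.8
n=2: y=-2.8, sp=-1, e=sp−y=1.8; I=0.3, D=e−e_prev=4.3; u=1/4·1.8+5/4·0.3+0·4.3=0.825; next y=-1/5·(-2.8)+1·0.825=1.385
n=3: y=1.385, sp=-1, e=sp−y=-2.385; I=-2.085, D=e−e_prev=-4.185; u=1/4·(-2.385)+5/4·(-2.085)+0·(-4.185)=-3.2025; next y=-1/5·1.385+1·(-3.2025)=-3.4795
n=4: y=-3.4795, sp=-1, e=sp−y=2.4795; I=0.3945, D=e−e_prev=4.8645; u=1/4·2.4795+5/4·0.3945+0·4.8645=1.113; next y=-1/5·(-3.4795)+1·1.113=1.8089
n=5: y=1.8089, sp=-1, e=sp−y=-2.8089; I=-2.4144, D=e−e_prev=-5.2884; u=1/4·(-2.8089)+5/4·(-2.4144)+0·(-5.2884)=-3.720225; next y=-1/5·1.8089+1·(-3.720225)=-4.082005
n=6: y=-4.082005, sp=-1, e=sp−y=3.082005; I=0.667605, D=e−e_prev=5.890905; u=1/4·3.082005+5/4·0.667605+0·5.890905≈1.605008; next y=-1/5·(-4.082005)+1·1.605008≈2.421409
n=7: y≈2.421409, sp=-1, e=sp−y≈-3.421409; I≈-2.753804, D=e−e_prev≈-6.503414; u=1/4·(-3.421409)+5/4·(-2.753804)+0·(-6.503414)≈-4.297607; next y=-1/5·2.421409+1·(-4.297607)≈-4.781888
n=8: y≈-4.781888, sp=-1, e=sp−y≈3.781888; I≈1.028085, D=e−e_prev≈7.203297; u=1/4·3.781888+5/4·1.028085+0·7.203297≈2.230578; next y=-1/5·(-4.781888)+1·2.230578≈3.186956
n=9: y≈3.186956, sp=-1, e=sp−y≈-4.186956; I≈-3.158871, D=e−e_prev≈-7.968844; u=1/4·(-4.186956)+5/4·(-3.158871)+0·(-7.968844)≈-4.995327; next y=-1/5·3.186956+1·(-4.995327)≈-5.632719
n=10: y≈-5.632719, sp=-1, e=sp−y≈4.632719; I≈1.473848, D=e−e_prev≈8.819674; u=1/4·4.632719+5/4·1.473848+0·8.819674≈3.000489; next y=-1/5·(-5.632719)+1·3.000489≈4.127033
n=11: y≈4.127033, sp=-1, e=sp−y≈-5.127033; I≈-3.653185, D=e−e_prev≈-9.759752; u=1/4·(-5.127033)+5/4·(-3.653185)+0·(-9.759752)≈-5.848240; next y=-1/5·4.127033+1·(-5.848240)≈-6.673646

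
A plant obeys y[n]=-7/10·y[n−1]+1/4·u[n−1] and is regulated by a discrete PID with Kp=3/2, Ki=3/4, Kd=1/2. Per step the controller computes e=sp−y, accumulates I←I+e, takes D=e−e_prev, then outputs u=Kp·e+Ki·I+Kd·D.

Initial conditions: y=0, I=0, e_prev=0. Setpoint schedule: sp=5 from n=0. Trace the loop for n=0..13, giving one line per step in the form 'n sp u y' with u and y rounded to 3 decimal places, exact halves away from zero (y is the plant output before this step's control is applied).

0 5 13.750 0.000
1 5 5.547 3.438
2 5 20.694 -1.020
3 5 3.987 5.887
4 5 31.557 -3.124
5 5 -3.158 10.076
6 5 48.913 -7.843
7 5 -20.707 17.718
8 5 79.603 -17.579
9 5 -58.022 32.206
10 5 136.921 -37.050
11 5 -133.512 60.165
12 5 246.784 -75.494
13 5 -283.272 114.542

(exact arithmetic carried between steps; '≈' marks a value shown rounded to 6 d.p. or computed from one; I and e_prev carry over from the previous line; the table rounds u and y to 3 d.p., halves away from zero)
n=0: y=0, sp=5, e=sp−y=5; I=5, D=e−e_prev=5; u=3/2·5+3/4·5+1/2·5=13.75; next y=-7/10·0+1/4·13.75=3.4375
n=1: y=3.4375, sp=5, e=sp−y=1.5625; I=6.5625, D=e−e_prev=-3.4375; u=3/2·1.5625+3/4·6.5625+1/2·(-3.4375)=5.546875; next y=-7/10·3.4375+1/4·5.546875≈-1.019531
n=2: y≈-1.019531, sp=5, e=sp−y≈6.019531; I≈12.582031, D=e−e_prev≈4.457031; u=3/2·6.019531+3/4·12.582031+1/2·4.457031≈20.694336; next y=-7/10·(-1.019531)+1/4·20.694336≈5.887256
n=3: y≈5.887256, sp=5, e=sp−y≈-0.887256; I≈11.694775, D=e−e_prev≈-6.906787; u=3/2·(-0.887256)+3/4·11.694775+1/2·(-6.906787)≈3.986804; next y=-7/10·5.887256+1/4·3.986804≈-3.124378
n=4: y≈-3.124378, sp=5, e=sp−y≈8.124378; I≈19.819153, D=e−e_prev≈9.011634; u=3/2·8.124378+3/4·19.819153+1/2·9.011634≈31.556749; next y=-7/10·(-3.124378)+1/4·31.556749≈10.076252
n=5: y≈10.076252, sp=5, e=sp−y≈-5.076252; I≈14.742902, D=e−e_prev≈-13.200630; u=3/2·(-5.076252)+3/4·14.742902+1/2·(-13.200630)≈-3.157517; next y=-7/10·10.076252+1/4·(-3.157517)≈-7.842756
n=6: y≈-7.842756, sp=5, e=sp−y≈12.842756; I≈27.585657, D=e−e_prev≈17.919007; u=3/2·12.842756+3/4·27.585657+1/2·17.919007≈48.912880; next y=-7/10·(-7.842756)+1/4·48.912880≈17.718149
n=7: y≈17.718149, sp=5, e=sp−y≈-12.718149; I≈14.867508, D=e−e_prev≈-25.560904; u=3/2·(-12.718149)+3/4·14.867508+1/2·(-25.560904)≈-20.707044; next y=-7/10·17.718149+1/4·(-20.707044)≈-17.579465
n=8: y≈-17.579465, sp=5, e=sp−y≈22.579465; I≈37.446973, D=e−e_prev≈35.297614; u=3/2·22.579465+3/4·37.446973+1/2·35.297614≈79.603235; next y=-7/10·(-17.579465)+1/4·79.603235≈32.206434
n=9: y≈32.206434, sp=5, e=sp−y≈-27.206434; I≈10.240539, D=e−e_prev≈-49.785900; u=3/2·(-27.206434)+3/4·10.240539+1/2·(-49.785900)≈-58.022197; next y=-7/10·32.206434+1/4·(-58.022197)≈-37.050053
n=10: y≈-37.050053, sp=5, e=sp−y≈42.050053; I≈52.290592, D=e−e_prev≈69.256488; u=3/2·42.050053+3/4·52.290592+1/2·69.256488≈136.921268; next y=-7/10·(-37.050053)+1/4·136.921268≈60.165354
n=11: y≈60.165354, sp=5, e=sp−y≈-55.165354; I≈-2.874762, D=e−e_prev≈-97.215408; u=3/2·(-55.165354)+3/4·(-2.874762)+1/2·(-97.215408)≈-133.511807; next y=-7/10·60.165354+1/4·(-133.511807)≈-75.493700
n=12: y≈-75.493700, sp=5, e=sp−y≈80.493700; I≈77.618938, D=e−e_prev≈135.659054; u=3/2·80.493700+3/4·77.618938+1/2·135.659054≈246.784280; next y=-7/10·(-75.493700)+1/4·246.784280≈114.541660
n=13: y≈114.541660, sp=5, e=sp−y≈-109.541660; I≈-31.922722, D=e−e_prev≈-190.035360; u=3/2·(-109.541660)+3/4·(-31.922722)+1/2·(-190.035360)≈-283.272211; next y=-7/10·114.541660+1/4·(-283.272211)≈-150.997215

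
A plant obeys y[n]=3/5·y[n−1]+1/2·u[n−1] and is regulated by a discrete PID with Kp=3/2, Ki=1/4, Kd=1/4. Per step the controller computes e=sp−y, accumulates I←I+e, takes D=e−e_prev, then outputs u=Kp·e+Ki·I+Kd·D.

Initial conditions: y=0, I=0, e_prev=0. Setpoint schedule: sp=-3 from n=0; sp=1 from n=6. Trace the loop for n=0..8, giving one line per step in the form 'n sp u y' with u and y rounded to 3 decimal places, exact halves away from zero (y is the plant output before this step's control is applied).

(exact arithmetic carried between steps; '≈' marks a value shown rounded to 6 d.p. or computed from one; I and e_prev carry over from the previous line; the table rounds u and y to 3 d.p., halves away from zero)
n=0: y=0, sp=-3, e=sp−y=-3; I=-3, D=e−e_prev=-3; u=3/2·(-3)+1/4·(-3)+1/4·(-3)=-6; next y=3/5·0+1/2·(-6)=-3
n=1: y=-3, sp=-3, e=sp−y=0; I=-3, D=e−e_prev=3; u=3/2·0+1/4·(-3)+1/4·3=0; next y=3/5·(-3)+1/2·0=-1.8
n=2: y=-1.8, sp=-3, e=sp−y=-1.2; I=-4.2, D=e−e_prev=-1.2; u=3/2·(-1.2)+1/4·(-4.2)+1/4·(-1.2)=-3.15; next y=3/5·(-1.8)+1/2·(-3.15)=-2.655
n=3: y=-2.655, sp=-3, e=sp−y=-0.345; I=-4.545, D=e−e_prev=0.855; u=3/2·(-0.345)+1/4·(-4.545)+1/4·0.855=-1.44; next y=3/5·(-2.655)+1/2·(-1.44)=-2.313
n=4: y=-2.313, sp=-3, e=sp−y=-0.687; I=-5.232, D=e−e_prev=-0.342; u=3/2·(-0.687)+1/4·(-5.232)+1/4·(-0.342)=-2.424; next y=3/5·(-2.313)+1/2·(-2.424)=-2.5998
n=5: y=-2.5998, sp=-3, e=sp−y=-0.4002; I=-5.6322, D=e−e_prev=0.2868; u=3/2·(-0.4002)+1/4·(-5.6322)+1/4·0.2868=-1.93665; next y=3/5·(-2.5998)+1/2·(-1.93665)=-2.528205
n=6: y=-2.528205, sp=1, e=sp−y=3.528205; I=-2.103995, D=e−e_prev=3.928405; u=3/2·3.528205+1/4·(-2.103995)+1/4·3.928405=5.74841; next y=3/5·(-2.528205)+1/2·5.74841=1.357282
n=7: y=1.357282, sp=1, e=sp−y=-0.357282; I=-2.461277, D=e−e_prev=-3.885487; u=3/2·(-0.357282)+1/4·(-2.461277)+1/4·(-3.885487)=-2.122614; next y=3/5·1.357282+1/2·(-2.122614)≈-0.246938
n=8: y≈-0.246938, sp=1, e=sp−y≈1.246938; I≈-1.214339, D=e−e_prev≈1.604220; u=3/2·1.246938+1/4·(-1.214339)+1/4·1.604220≈1.967877; next y=3/5·(-0.246938)+1/2·1.967877≈0.835776

0 -3 -6.000 0.000
1 -3 0.000 -3.000
2 -3 -3.150 -1.800
3 -3 -1.440 -2.655
4 -3 -2.424 -2.313
5 -3 -1.937 -2.600
6 1 5.748 -2.528
7 1 -2.123 1.357
8 1 1.968 -0.247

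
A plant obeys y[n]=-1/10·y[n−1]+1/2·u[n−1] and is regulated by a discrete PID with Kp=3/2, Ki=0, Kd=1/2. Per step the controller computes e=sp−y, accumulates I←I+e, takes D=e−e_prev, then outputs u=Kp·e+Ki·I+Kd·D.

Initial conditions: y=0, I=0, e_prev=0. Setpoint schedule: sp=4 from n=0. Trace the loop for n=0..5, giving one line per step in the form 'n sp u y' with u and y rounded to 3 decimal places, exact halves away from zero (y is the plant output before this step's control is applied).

(exact arithmetic carried between steps; '≈' marks a value shown rounded to 6 d.p. or computed from one; I and e_prev carry over from the previous line; the table rounds u and y to 3 d.p., halves away from zero)
n=0: y=0, sp=4, e=sp−y=4; I=4, D=e−e_prev=4; u=3/2·4+0·4+1/2·4=8; next y=-1/10·0+1/2·8=4
n=1: y=4, sp=4, e=sp−y=0; I=4, D=e−e_prev=-4; u=3/2·0+0·4+1/2·(-4)=-2; next y=-1/10·4+1/2·(-2)=-1.4
n=2: y=-1.4, sp=4, e=sp−y=5.4; I=9.4, D=e−e_prev=5.4; u=3/2·5.4+0·9.4+1/2·5.4=10.8; next y=-1/10·(-1.4)+1/2·10.8=5.54
n=3: y=5.54, sp=4, e=sp−y=-1.54; I=7.86, D=e−e_prev=-6.94; u=3/2·(-1.54)+0·7.86+1/2·(-6.94)=-5.78; next y=-1/10·5.54+1/2·(-5.78)=-3.444
n=4: y=-3.444, sp=4, e=sp−y=7.444; I=15.304, D=e−e_prev=8.984; u=3/2·7.444+0·15.304+1/2·8.984=15.658; next y=-1/10·(-3.444)+1/2·15.658=8.1734
n=5: y=8.1734, sp=4, e=sp−y=-4.1734; I=11.1306, D=e−e_prev=-11.6174; u=3/2·(-4.1734)+0·11.1306+1/2·(-11.6174)=-12.0688; next y=-1/10·8.1734+1/2·(-12.0688)=-6.85174

0 4 8.000 0.000
1 4 -2.000 4.000
2 4 10.800 -1.400
3 4 -5.780 5.540
4 4 15.658 -3.444
5 4 -12.069 8.173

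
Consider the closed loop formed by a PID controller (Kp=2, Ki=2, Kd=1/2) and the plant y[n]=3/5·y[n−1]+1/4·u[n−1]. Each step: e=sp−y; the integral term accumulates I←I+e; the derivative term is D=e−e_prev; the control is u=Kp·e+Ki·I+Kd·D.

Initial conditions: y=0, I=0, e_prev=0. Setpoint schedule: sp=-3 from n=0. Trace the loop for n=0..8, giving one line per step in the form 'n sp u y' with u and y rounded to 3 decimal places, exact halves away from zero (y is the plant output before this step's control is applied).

0 -3 -13.500 0.000
1 -3 -2.813 -3.375
2 -3 -6.661 -2.728
3 -3 -4.298 -3.302
4 -3 -5.089 -3.056
5 -3 -4.630 -3.106
6 -3 -4.825 -3.021
7 -3 -4.750 -3.019
8 -3 -4.801 -2.999

(exact arithmetic carried between steps; '≈' marks a value shown rounded to 6 d.p. or computed from one; I and e_prev carry over from the previous line; the table rounds u and y to 3 d.p., halves away from zero)
n=0: y=0, sp=-3, e=sp−y=-3; I=-3, D=e−e_prev=-3; u=2·(-3)+2·(-3)+1/2·(-3)=-13.5; next y=3/5·0+1/4·(-13.5)=-3.375
n=1: y=-3.375, sp=-3, e=sp−y=0.375; I=-2.625, D=e−e_prev=3.375; u=2·0.375+2·(-2.625)+1/2·3.375=-2.8125; next y=3/5·(-3.375)+1/4·(-2.8125)=-2.728125
n=2: y=-2.728125, sp=-3, e=sp−y=-0.271875; I=-2.896875, D=e−e_prev=-0.646875; u=2·(-0.271875)+2·(-2.896875)+1/2·(-0.646875)≈-6.660938; next y=3/5·(-2.728125)+1/4·(-6.660938)≈-3.302109
n=3: y≈-3.302109, sp=-3, e=sp−y≈0.302109; I≈-2.594766, D=e−e_prev≈0.573984; u=2·0.302109+2·(-2.594766)+1/2·0.573984≈-4.298320; next y=3/5·(-3.302109)+1/4·(-4.298320)≈-3.055846
n=4: y≈-3.055846, sp=-3, e=sp−y≈0.055846; I≈-2.538920, D=e−e_prev≈-0.246264; u=2·0.055846+2·(-2.538920)+1/2·(-0.246264)≈-5.089280; next y=3/5·(-3.055846)+1/4·(-5.089280)≈-3.105827
n=5: y≈-3.105827, sp=-3, e=sp−y≈0.105827; I≈-2.433092, D=e−e_prev≈0.049982; u=2·0.105827+2·(-2.433092)+1/2·0.049982≈-4.629539; next y=3/5·(-3.105827)+1/4·(-4.629539)≈-3.020881
n=6: y≈-3.020881, sp=-3, e=sp−y≈0.020881; I≈-2.412211, D=e−e_prev≈-0.084946; u=2·0.020881+2·(-2.412211)+1/2·(-0.084946)≈-4.825133; next y=3/5·(-3.020881)+1/4·(-4.825133)≈-3.018812
n=7: y≈-3.018812, sp=-3, e=sp−y≈0.018812; I≈-2.393399, D=e−e_prev≈-0.002069; u=2·0.018812+2·(-2.393399)+1/2·(-0.002069)≈-4.750209; next y=3/5·(-3.018812)+1/4·(-4.750209)≈-2.998839
n=8: y≈-2.998839, sp=-3, e=sp−y≈-0.001161; I≈-2.394560, D=e−e_prev≈-0.019973; u=2·(-0.001161)+2·(-2.394560)+1/2·(-0.019973)≈-4.801427; next y=3/5·(-2.998839)+1/4·(-4.801427)≈-2.999660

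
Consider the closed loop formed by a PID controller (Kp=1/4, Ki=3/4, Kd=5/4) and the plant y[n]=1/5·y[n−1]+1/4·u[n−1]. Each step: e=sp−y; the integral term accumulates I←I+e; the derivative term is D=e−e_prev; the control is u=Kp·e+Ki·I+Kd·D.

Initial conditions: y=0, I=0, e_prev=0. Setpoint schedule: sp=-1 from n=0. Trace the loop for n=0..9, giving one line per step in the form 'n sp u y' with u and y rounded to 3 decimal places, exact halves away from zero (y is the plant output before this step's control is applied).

0 -1 -2.250 0.000
1 -1 -0.484 -0.563
2 -1 -2.256 -0.234
3 -1 -1.571 -0.611
4 -1 -2.550 -0.515
5 -1 -2.286 -0.740
6 -1 -2.810 -0.720
7 -1 -2.709 -0.846
8 -1 -2.982 -0.847
9 -1 -2.944 -0.915

(exact arithmetic carried between steps; '≈' marks a value shown rounded to 6 d.p. or computed from one; I and e_prev carry over from the previous line; the table rounds u and y to 3 d.p., halves away from zero)
n=0: y=0, sp=-1, e=sp−y=-1; I=-1, D=e−e_prev=-1; u=1/4·(-1)+3/4·(-1)+5/4·(-1)=-2.25; next y=1/5·0+1/4·(-2.25)=-0.5625
n=1: y=-0.5625, sp=-1, e=sp−y=-0.4375; I=-1.4375, D=e−e_prev=0.5625; u=1/4·(-0.4375)+3/4·(-1.4375)+5/4·0.5625=-0.484375; next y=1/5·(-0.5625)+1/4·(-0.484375)≈-0.233594
n=2: y≈-0.233594, sp=-1, e=sp−y≈-0.766406; I≈-2.203906, D=e−e_prev≈-0.328906; u=1/4·(-0.766406)+3/4·(-2.203906)+5/4·(-0.328906)≈-2.255664; next y=1/5·(-0.233594)+1/4·(-2.255664)≈-0.610635
n=3: y≈-0.610635, sp=-1, e=sp−y≈-0.389365; I≈-2.593271, D=e−e_prev≈0.377041; u=1/4·(-0.389365)+3/4·(-2.593271)+5/4·0.377041≈-1.570994; next y=1/5·(-0.610635)+1/4·(-1.570994)≈-0.514875
n=4: y≈-0.514875, sp=-1, e=sp−y≈-0.485125; I≈-3.078396, D=e−e_prev≈-0.095759; u=1/4·(-0.485125)+3/4·(-3.078396)+5/4·(-0.095759)≈-2.549777; next y=1/5·(-0.514875)+1/4·(-2.549777)≈-0.740419
n=5: y≈-0.740419, sp=-1, e=sp−y≈-0.259581; I≈-3.337977, D=e−e_prev≈0.225544; u=1/4·(-0.259581)+3/4·(-3.337977)+5/4·0.225544≈-2.286448; next y=1/5·(-0.740419)+1/4·(-2.286448)≈-0.719696
n=6: y≈-0.719696, sp=-1, e=sp−y≈-0.280304; I≈-3.618281, D=e−e_prev≈-0.020724; u=1/4·(-0.280304)+3/4·(-3.618281)+5/4·(-0.020724)≈-2.809691; next y=1/5·(-0.719696)+1/4·(-2.809691)≈-0.846362
n=7: y≈-0.846362, sp=-1, e=sp−y≈-0.153638; I≈-3.771919, D=e−e_prev≈0.126666; u=1/4·(-0.153638)+3/4·(-3.771919)+5/4·0.126666≈-2.709016; next y=1/5·(-0.846362)+1/4·(-2.709016)≈-0.846526
n=8: y≈-0.846526, sp=-1, e=sp−y≈-0.153474; I≈-3.925393, D=e−e_prev≈0.000164; u=1/4·(-0.153474)+3/4·(-3.925393)+5/4·0.000164≈-2.982207; next y=1/5·(-0.846526)+1/4·(-2.982207)≈-0.914857
n=9: y≈-0.914857, sp=-1, e=sp−y≈-0.085143; I≈-4.010535, D=e−e_prev≈0.068331; u=1/4·(-0.085143)+3/4·(-4.010535)+5/4·0.068331≈-2.943774; next y=1/5·(-0.914857)+1/4·(-2.943774)≈-0.918915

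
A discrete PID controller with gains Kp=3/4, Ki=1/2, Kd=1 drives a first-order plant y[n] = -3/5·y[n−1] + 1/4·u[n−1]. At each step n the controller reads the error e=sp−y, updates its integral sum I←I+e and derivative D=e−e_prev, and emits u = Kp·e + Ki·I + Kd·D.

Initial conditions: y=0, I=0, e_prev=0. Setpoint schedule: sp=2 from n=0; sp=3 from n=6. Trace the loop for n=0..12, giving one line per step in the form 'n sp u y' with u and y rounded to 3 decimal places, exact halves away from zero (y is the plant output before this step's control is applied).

(exact arithmetic carried between steps; '≈' marks a value shown rounded to 6 d.p. or computed from one; I and e_prev carry over from the previous line; the table rounds u and y to 3 d.p., halves away from zero)
n=0: y=0, sp=2, e=sp−y=2; I=2, D=e−e_prev=2; u=3/4·2+1/2·2+1·2=4.5; next y=-3/5·0+1/4·4.5=1.125
n=1: y=1.125, sp=2, e=sp−y=0.875; I=2.875, D=e−e_prev=-1.125; u=3/4·0.875+1/2·2.875+1·(-1.125)=0.96875; next y=-3/5·1.125+1/4·0.96875≈-0.432813
n=2: y≈-0.432813, sp=2, e=sp−y≈2.432813; I≈5.307813, D=e−e_prev≈1.557813; u=3/4·2.432813+1/2·5.307813+1·1.557813≈6.036328; next y=-3/5·(-0.432813)+1/4·6.036328≈1.768770
n=3: y≈1.768770, sp=2, e=sp−y≈0.231230; I≈5.539043, D=e−e_prev≈-2.201582; u=3/4·0.231230+1/2·5.539043+1·(-2.201582)≈0.741362; next y=-3/5·1.768770+1/4·0.741362≈-0.875921
n=4: y≈-0.875921, sp=2, e=sp−y≈2.875921; I≈8.414964, D=e−e_prev≈2.644691; u=3/4·2.875921+1/2·8.414964+1·2.644691≈9.009114; next y=-3/5·(-0.875921)+1/4·9.009114≈2.777831
n=5: y≈2.777831, sp=2, e=sp−y≈-0.777831; I≈7.637133, D=e−e_prev≈-3.653752; u=3/4·(-0.777831)+1/2·7.637133+1·(-3.653752)≈-0.418559; next y=-3/5·2.777831+1/4·(-0.418559)≈-1.771338
n=6: y≈-1.771338, sp=3, e=sp−y≈4.771338; I≈12.408471, D=e−e_prev≈5.549169; u=3/4·4.771338+1/2·12.408471+1·5.549169≈15.331909; next y=-3/5·(-1.771338)+1/4·15.331909≈4.895780
n=7: y≈4.895780, sp=3, e=sp−y≈-1.895780; I≈10.512691, D=e−e_prev≈-6.667119; u=3/4·(-1.895780)+1/2·10.512691+1·(-6.667119)≈-2.832608; next y=-3/5·4.895780+1/4·(-2.832608)≈-3.645620
n=8: y≈-3.645620, sp=3, e=sp−y≈6.645620; I≈17.158311, D=e−e_prev≈8.541401; u=3/4·6.645620+1/2·17.158311+1·8.541401≈22.104771; next y=-3/5·(-3.645620)+1/4·22.104771≈7.713565
n=9: y≈7.713565, sp=3, e=sp−y≈-4.713565; I≈12.444746, D=e−e_prev≈-11.359185; u=3/4·(-4.713565)+1/2·12.444746+1·(-11.359185)≈-8.671986; next y=-3/5·7.713565+1/4·(-8.671986)≈-6.796135
n=10: y≈-6.796135, sp=3, e=sp−y≈9.796135; I≈22.240882, D=e−e_prev≈14.509701; u=3/4·9.796135+1/2·22.240882+1·14.509701≈32.977243; next y=-3/5·(-6.796135)+1/4·32.977243≈12.321992
n=11: y≈12.321992, sp=3, e=sp−y≈-9.321992; I≈12.918890, D=e−e_prev≈-19.118128; u=3/4·(-9.321992)+1/2·12.918890+1·(-19.118128)≈-19.650177; next y=-3/5·12.321992+1/4·(-19.650177)≈-12.305739
n=12: y≈-12.305739, sp=3, e=sp−y≈15.305739; I≈28.224629, D=e−e_prev≈24.627731; u=3/4·15.305739+1/2·28.224629+1·24.627731≈50.219351; next y=-3/5·(-12.305739)+1/4·50.219351≈19.938281

0 2 4.500 0.000
1 2 0.969 1.125
2 2 6.036 -0.433
3 2 0.741 1.769
4 2 9.009 -0.876
5 2 -0.419 2.778
6 3 15.332 -1.771
7 3 -2.833 4.896
8 3 22.105 -3.646
9 3 -8.672 7.714
10 3 32.977 -6.796
11 3 -19.650 12.322
12 3 50.219 -12.306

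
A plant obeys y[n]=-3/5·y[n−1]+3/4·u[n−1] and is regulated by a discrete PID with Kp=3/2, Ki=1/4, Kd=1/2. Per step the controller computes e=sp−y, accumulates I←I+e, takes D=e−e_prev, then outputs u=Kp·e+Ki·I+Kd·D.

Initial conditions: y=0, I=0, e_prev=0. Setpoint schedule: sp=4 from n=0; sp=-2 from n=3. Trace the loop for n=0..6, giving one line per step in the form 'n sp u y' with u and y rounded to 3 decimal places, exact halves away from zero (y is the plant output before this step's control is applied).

(exact arithmetic carried between steps; '≈' marks a value shown rounded to 6 d.p. or computed from one; I and e_prev carry over from the previous line; the table rounds u and y to 3 d.p., halves away from zero)
n=0: y=0, sp=4, e=sp−y=4; I=4, D=e−e_prev=4; u=3/2·4+1/4·4+1/2·4=9; next y=-3/5·0+3/4·9=6.75
n=1: y=6.75, sp=4, e=sp−y=-2.75; I=1.25, D=e−e_prev=-6.75; u=3/2·(-2.75)+1/4·1.25+1/2·(-6.75)=-7.1875; next y=-3/5·6.75+3/4·(-7.1875)=-9.440625
n=2: y=-9.440625, sp=4, e=sp−y=13.440625; I=14.690625, D=e−e_prev=16.190625; u=3/2·13.440625+1/4·14.690625+1/2·16.190625≈31.928906; next y=-3/5·(-9.440625)+3/4·31.928906≈29.611055
n=3: y≈29.611055, sp=-2, e=sp−y≈-31.611055; I≈-16.920430, D=e−e_prev≈-45.051680; u=3/2·(-31.611055)+1/4·(-16.920430)+1/2·(-45.051680)≈-74.172529; next y=-3/5·29.611055+3/4·(-74.172529)≈-73.396030
n=4: y≈-73.396030, sp=-2, e=sp−y≈71.396030; I≈54.475600, D=e−e_prev≈103.007084; u=3/2·71.396030+1/4·54.475600+1/2·103.007084≈172.216487; next y=-3/5·(-73.396030)+3/4·172.216487≈173.199983
n=5: y≈173.199983, sp=-2, e=sp−y≈-175.199983; I≈-120.724383, D=e−e_prev≈-246.596013; u=3/2·(-175.199983)+1/4·(-120.724383)+1/2·(-246.596013)≈-416.279077; next y=-3/5·173.199983+3/4·(-416.279077)≈-416.129297
n=6: y≈-416.129297, sp=-2, e=sp−y≈414.129297; I≈293.404914, D=e−e_prev≈589.329281; u=3/2·414.129297+1/4·293.404914+1/2·589.329281≈989.209815; next y=-3/5·(-416.129297)+3/4·989.209815≈991.584940

0 4 9.000 0.000
1 4 -7.188 6.750
2 4 31.929 -9.441
3 -2 -74.173 29.611
4 -2 172.216 -73.396
5 -2 -416.279 173.200
6 -2 989.210 -416.129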